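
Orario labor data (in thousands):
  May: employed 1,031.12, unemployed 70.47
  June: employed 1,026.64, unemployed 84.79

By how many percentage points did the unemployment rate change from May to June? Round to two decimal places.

May: labor force = 1,031.12 + 70.47 = 1,101.59; u = 70.47/1,101.59 = 6.40%.
June: labor force = 1,026.64 + 84.79 = 1,111.43; u = 84.79/1,111.43 = 7.63%.
Change = 7.63% − 6.40% = +1.23 pp.

The unemployment rate changed by +1.23 percentage points.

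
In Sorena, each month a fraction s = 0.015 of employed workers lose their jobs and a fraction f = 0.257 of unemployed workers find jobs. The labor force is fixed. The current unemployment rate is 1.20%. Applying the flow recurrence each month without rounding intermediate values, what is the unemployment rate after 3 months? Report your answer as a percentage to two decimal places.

With a fixed labor force, u_{t+1} = u_t + s·(1−u_t) − f·u_t = u_t·(1−s−f) + s.
Here 1−s−f = 0.728 and s = 0.015.
u_1 = 0.012000 × 0.728 + 0.015 = 0.023736.
u_2 = 0.023736 × 0.728 + 0.015 = 0.032280.
u_3 = 0.032280 × 0.728 + 0.015 = 0.038500.

Unemployment rate after three months ≈ 3.85%.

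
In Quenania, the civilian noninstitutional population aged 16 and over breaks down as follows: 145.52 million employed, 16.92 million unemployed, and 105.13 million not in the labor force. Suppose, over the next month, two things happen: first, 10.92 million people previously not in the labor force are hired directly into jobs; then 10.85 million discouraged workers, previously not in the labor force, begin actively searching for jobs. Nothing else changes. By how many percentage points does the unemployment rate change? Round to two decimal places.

Initially, labor force = 145.52 + 16.92 = 162.44 million, so u = 16.92/162.44 = 10.42%.
After the first change, employed and labor force both rise by 10.92; unemployed unchanged → E = 156.44, U = 16.92, labor force = 173.36 million.
After the second change, unemployed and labor force both rise by 10.85 → E = 156.44, U = 27.77, labor force = 184.21 million.
New unemployment rate = 27.77 / 184.21 = 15.08%.
Change = 15.08% − 10.42% = +4.66 percentage points.

The unemployment rate changes by +4.66 percentage points.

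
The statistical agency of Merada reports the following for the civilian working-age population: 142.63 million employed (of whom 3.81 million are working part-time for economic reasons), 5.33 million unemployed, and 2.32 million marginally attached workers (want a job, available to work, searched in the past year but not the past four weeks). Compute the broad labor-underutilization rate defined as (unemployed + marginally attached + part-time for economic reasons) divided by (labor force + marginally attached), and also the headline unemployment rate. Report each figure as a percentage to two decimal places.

Broad underutilization rate ≈ 7.63%; headline unemployment rate ≈ 3.60%.

Labor force = 142.63 + 5.33 = 147.96 million.
Numerator = 5.33 + 2.32 + 3.81 = 11.46 million.
Denominator = 147.96 + 2.32 = 150.28 million.
Broad rate = 11.46 / 150.28 = 7.63%.
Headline unemployment rate = 5.33 / 147.96 = 3.60%.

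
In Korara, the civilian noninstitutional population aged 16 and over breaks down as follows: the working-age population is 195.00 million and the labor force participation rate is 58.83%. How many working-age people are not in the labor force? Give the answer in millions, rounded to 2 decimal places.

Share not in the labor force = 1 − 0.5883 = 0.4117.
Not in labor force = 0.4117 × 195.00 ≈ 80.28 million.

About 80.28 million are not in the labor force.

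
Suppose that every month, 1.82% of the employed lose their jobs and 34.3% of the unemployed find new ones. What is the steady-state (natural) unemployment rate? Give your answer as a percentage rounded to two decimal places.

At steady state the flows balance: s·E = f·U, so U/(E+U) = s/(s+f).
u* = 1.82 / (1.82 + 34.3) = 1.82 / 36.12 = 5.04%.

Steady-state unemployment rate ≈ 5.04%.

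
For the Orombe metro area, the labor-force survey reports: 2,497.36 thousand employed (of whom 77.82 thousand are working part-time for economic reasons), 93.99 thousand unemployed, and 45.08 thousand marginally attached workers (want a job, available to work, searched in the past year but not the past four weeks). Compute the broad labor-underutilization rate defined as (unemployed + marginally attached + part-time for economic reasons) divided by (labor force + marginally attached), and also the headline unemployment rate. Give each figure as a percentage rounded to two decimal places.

Labor force = 2,497.36 + 93.99 = 2,591.35 thousand.
Numerator = 93.99 + 45.08 + 77.82 = 216.89 thousand.
Denominator = 2,591.35 + 45.08 = 2,636.43 thousand.
Broad rate = 216.89 / 2,636.43 = 8.23%.
Headline unemployment rate = 93.99 / 2,591.35 = 3.63%.

Broad underutilization rate ≈ 8.23%; headline unemployment rate ≈ 3.63%.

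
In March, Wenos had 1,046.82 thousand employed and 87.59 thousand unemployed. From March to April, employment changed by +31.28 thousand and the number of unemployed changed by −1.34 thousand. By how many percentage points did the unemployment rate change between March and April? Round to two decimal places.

The unemployment rate changed by −0.31 percentage points.

March: labor force = 1,046.82 + 87.59 = 1,134.41; u = 87.59/1,134.41 = 7.72%.
April: labor force = 1,078.10 + 86.25 = 1,164.35; u = 86.25/1,164.35 = 7.41%.
Change = 7.41% − 7.72% = −0.31 pp.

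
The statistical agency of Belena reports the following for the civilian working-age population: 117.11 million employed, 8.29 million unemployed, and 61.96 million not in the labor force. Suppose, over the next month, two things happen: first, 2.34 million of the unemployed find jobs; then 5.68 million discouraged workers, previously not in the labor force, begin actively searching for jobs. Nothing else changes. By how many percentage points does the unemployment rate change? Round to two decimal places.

Initially, labor force = 117.11 + 8.29 = 125.40 million, so u = 8.29/125.40 = 6.61%.
After the first change, unemployed falls and employed rises by 2.34; labor force unchanged → E = 119.45, U = 5.95, labor force = 125.40 million.
After the second change, unemployed and labor force both rise by 5.68 → E = 119.45, U = 11.63, labor force = 131.08 million.
New unemployment rate = 11.63 / 131.08 = 8.87%.
Change = 8.87% − 6.61% = +2.26 percentage points.

The unemployment rate changes by +2.26 percentage points.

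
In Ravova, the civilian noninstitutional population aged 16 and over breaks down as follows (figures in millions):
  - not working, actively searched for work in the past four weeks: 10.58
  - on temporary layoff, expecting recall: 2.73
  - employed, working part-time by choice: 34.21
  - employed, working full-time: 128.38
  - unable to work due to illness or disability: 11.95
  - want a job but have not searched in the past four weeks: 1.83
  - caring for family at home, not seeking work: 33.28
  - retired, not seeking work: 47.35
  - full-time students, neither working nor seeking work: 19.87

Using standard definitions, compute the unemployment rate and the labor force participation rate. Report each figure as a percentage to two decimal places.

Unemployment rate ≈ 7.57%; labor force participation rate ≈ 60.62%.

Employed = 34.21 + 128.38 = 162.59 million.
Unemployed = 10.58 + 2.73 = 13.31 million (jobless and actively searching, or on temporary layoff).
Labor force = 162.59 + 13.31 = 175.90 million.
Not in labor force = 11.95 + 1.83 + 33.28 + 47.35 + 19.87 = 114.28 million (those not working and not actively searching are outside the labor force — including those who want a job but have given up searching).
Civilian working-age population = 175.90 + 114.28 = 290.18 million.
Unemployment rate = 13.31 / 175.90 = 7.57%.
Labor force participation rate = 175.90 / 290.18 = 60.62%.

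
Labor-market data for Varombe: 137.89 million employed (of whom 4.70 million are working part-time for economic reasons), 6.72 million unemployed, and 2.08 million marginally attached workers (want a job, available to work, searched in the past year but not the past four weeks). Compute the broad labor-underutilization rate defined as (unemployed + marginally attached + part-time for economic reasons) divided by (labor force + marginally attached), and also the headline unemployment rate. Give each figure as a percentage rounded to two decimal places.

Broad underutilization rate ≈ 9.20%; headline unemployment rate ≈ 4.65%.

Labor force = 137.89 + 6.72 = 144.61 million.
Numerator = 6.72 + 2.08 + 4.70 = 13.50 million.
Denominator = 144.61 + 2.08 = 146.69 million.
Broad rate = 13.50 / 146.69 = 9.20%.
Headline unemployment rate = 6.72 / 144.61 = 4.65%.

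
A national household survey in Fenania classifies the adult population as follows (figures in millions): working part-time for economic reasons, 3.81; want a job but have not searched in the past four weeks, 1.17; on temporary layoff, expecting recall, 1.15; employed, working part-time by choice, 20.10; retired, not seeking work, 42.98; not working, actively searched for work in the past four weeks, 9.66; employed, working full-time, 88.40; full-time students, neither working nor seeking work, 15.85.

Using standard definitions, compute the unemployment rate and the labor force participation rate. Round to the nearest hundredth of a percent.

Employed = 3.81 + 20.10 + 88.40 = 112.31 million (anyone who worked, including part-time for economic reasons, counts as employed).
Unemployed = 1.15 + 9.66 = 10.81 million (jobless and actively searching, or on temporary layoff).
Labor force = 112.31 + 10.81 = 123.12 million.
Not in labor force = 1.17 + 42.98 + 15.85 = 60.00 million (those not working and not actively searching are outside the labor force — including those who want a job but have given up searching).
Civilian working-age population = 123.12 + 60.00 = 183.12 million.
Unemployment rate = 10.81 / 123.12 = 8.78%.
Labor force participation rate = 123.12 / 183.12 = 67.23%.

Unemployment rate ≈ 8.78%; labor force participation rate ≈ 67.23%.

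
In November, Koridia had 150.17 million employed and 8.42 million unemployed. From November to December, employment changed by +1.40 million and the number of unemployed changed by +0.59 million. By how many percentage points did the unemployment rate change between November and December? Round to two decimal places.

November: labor force = 150.17 + 8.42 = 158.59; u = 8.42/158.59 = 5.31%.
December: labor force = 151.57 + 9.01 = 160.58; u = 9.01/160.58 = 5.61%.
Change = 5.61% − 5.31% = +0.30 pp.

The unemployment rate changed by +0.30 percentage points.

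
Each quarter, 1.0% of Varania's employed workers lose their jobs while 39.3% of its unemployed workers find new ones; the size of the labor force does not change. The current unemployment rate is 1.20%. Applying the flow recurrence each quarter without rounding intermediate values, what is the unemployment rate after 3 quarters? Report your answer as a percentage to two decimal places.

Unemployment rate after three quarters ≈ 2.21%.

With a fixed labor force, u_{t+1} = u_t + s·(1−u_t) − f·u_t = u_t·(1−s−f) + s.
Here 1−s−f = 0.597 and s = 0.010.
u_1 = 0.012000 × 0.597 + 0.010 = 0.017164.
u_2 = 0.017164 × 0.597 + 0.010 = 0.020247.
u_3 = 0.020247 × 0.597 + 0.010 = 0.022087.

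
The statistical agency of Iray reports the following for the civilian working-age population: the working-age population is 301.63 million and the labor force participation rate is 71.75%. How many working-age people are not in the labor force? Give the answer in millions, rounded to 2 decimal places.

About 85.21 million are not in the labor force.

Share not in the labor force = 1 − 0.7175 = 0.2825.
Not in labor force = 0.2825 × 301.63 ≈ 85.21 million.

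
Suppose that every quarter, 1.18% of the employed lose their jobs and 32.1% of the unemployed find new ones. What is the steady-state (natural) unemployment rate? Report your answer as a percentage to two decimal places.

At steady state the flows balance: s·E = f·U, so U/(E+U) = s/(s+f).
u* = 1.18 / (1.18 + 32.1) = 1.18 / 33.28 = 3.55%.

Steady-state unemployment rate ≈ 3.55%.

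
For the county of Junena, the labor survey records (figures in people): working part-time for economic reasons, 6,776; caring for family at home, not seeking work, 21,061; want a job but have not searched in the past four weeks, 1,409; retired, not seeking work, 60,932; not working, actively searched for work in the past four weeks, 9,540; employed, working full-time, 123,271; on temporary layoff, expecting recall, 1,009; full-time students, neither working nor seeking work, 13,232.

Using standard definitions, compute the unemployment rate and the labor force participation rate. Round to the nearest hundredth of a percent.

Employed = 6,776 + 123,271 = 130,047 (anyone who worked, including part-time for economic reasons, counts as employed).
Unemployed = 9,540 + 1,009 = 10,549 (jobless and actively searching, or on temporary layoff).
Labor force = 130,047 + 10,549 = 140,596.
Not in labor force = 21,061 + 1,409 + 60,932 + 13,232 = 96,634 (those not working and not actively searching are outside the labor force — including those who want a job but have given up searching).
Civilian working-age population = 140,596 + 96,634 = 237,230.
Unemployment rate = 10,549 / 140,596 = 7.50%.
Labor force participation rate = 140,596 / 237,230 = 59.27%.

Unemployment rate ≈ 7.50%; labor force participation rate ≈ 59.27%.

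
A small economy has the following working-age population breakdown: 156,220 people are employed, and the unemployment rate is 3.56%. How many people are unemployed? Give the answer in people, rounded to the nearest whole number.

Let U be the number unemployed. The labor force is E + U, and U/(E+U) = 0.0356.
So U = 0.0356 × 156,220 / (1 − 0.0356) = 5561.43 / 0.9644 ≈ 5,767.

About 5,767 are unemployed.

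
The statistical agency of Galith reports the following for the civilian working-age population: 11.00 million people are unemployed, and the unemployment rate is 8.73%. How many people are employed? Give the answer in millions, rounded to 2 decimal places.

About 115.00 million are employed.

Labor force = U / u = 11.00 / 0.0873 ≈ 126.00 million.
Employed = labor force − unemployed = 126.00 − 11.00 = 115.00 million.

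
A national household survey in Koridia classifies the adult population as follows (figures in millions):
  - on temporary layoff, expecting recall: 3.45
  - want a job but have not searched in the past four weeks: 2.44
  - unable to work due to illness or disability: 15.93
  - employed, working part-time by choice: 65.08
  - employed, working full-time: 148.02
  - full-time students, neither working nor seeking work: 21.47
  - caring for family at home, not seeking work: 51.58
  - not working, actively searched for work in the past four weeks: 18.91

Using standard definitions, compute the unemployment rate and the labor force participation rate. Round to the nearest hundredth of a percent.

Unemployment rate ≈ 9.50%; labor force participation rate ≈ 72.03%.

Employed = 65.08 + 148.02 = 213.10 million.
Unemployed = 3.45 + 18.91 = 22.36 million (jobless and actively searching, or on temporary layoff).
Labor force = 213.10 + 22.36 = 235.46 million.
Not in labor force = 2.44 + 15.93 + 21.47 + 51.58 = 91.42 million (those not working and not actively searching are outside the labor force — including those who want a job but have given up searching).
Civilian working-age population = 235.46 + 91.42 = 326.88 million.
Unemployment rate = 22.36 / 235.46 = 9.50%.
Labor force participation rate = 235.46 / 326.88 = 72.03%.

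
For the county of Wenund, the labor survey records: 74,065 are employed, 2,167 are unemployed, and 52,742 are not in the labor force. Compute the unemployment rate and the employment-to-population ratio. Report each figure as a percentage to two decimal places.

Unemployment rate ≈ 2.84%; employment-population ratio ≈ 57.43%.

Labor force = employed + unemployed = 74,065 + 2,167 = 76,232.
Working-age population = 76,232 + 52,742 = 128,974.
Unemployment rate = 2,167 / 76,232 = 2.84%.
Employment-population ratio = 74,065 / 128,974 = 57.43%.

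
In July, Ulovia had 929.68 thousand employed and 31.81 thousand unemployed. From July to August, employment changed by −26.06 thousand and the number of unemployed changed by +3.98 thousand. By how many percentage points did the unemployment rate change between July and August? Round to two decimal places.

The unemployment rate changed by +0.50 percentage points.

July: labor force = 929.68 + 31.81 = 961.49; u = 31.81/961.49 = 3.31%.
August: labor force = 903.62 + 35.79 = 939.41; u = 35.79/939.41 = 3.81%.
Change = 3.81% − 3.31% = +0.50 pp.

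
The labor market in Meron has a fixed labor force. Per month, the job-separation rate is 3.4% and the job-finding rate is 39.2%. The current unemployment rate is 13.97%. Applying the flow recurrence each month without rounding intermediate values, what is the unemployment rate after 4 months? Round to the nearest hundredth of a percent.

With a fixed labor force, u_{t+1} = u_t + s·(1−u_t) − f·u_t = u_t·(1−s−f) + s.
Here 1−s−f = 0.574 and s = 0.034.
u_1 = 0.139700 × 0.574 + 0.034 = 0.114188.
u_2 = 0.114188 × 0.574 + 0.034 = 0.099544.
u_3 = 0.099544 × 0.574 + 0.034 = 0.091138.
u_4 = 0.091138 × 0.574 + 0.034 = 0.086313.

Unemployment rate after four months ≈ 8.63%.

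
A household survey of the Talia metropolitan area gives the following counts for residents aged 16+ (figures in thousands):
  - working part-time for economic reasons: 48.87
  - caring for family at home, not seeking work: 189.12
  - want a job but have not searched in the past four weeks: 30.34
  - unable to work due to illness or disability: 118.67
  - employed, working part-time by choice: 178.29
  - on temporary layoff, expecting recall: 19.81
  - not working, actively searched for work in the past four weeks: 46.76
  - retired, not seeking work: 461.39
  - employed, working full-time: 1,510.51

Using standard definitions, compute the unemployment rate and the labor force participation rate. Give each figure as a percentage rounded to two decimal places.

Unemployment rate ≈ 3.69%; labor force participation rate ≈ 69.29%.

Employed = 48.87 + 178.29 + 1,510.51 = 1,737.67 thousand (anyone who worked, including part-time for economic reasons, counts as employed).
Unemployed = 19.81 + 46.76 = 66.57 thousand (jobless and actively searching, or on temporary layoff).
Labor force = 1,737.67 + 66.57 = 1,804.24 thousand.
Not in labor force = 189.12 + 30.34 + 118.67 + 461.39 = 799.52 thousand (those not working and not actively searching are outside the labor force — including those who want a job but have given up searching).
Civilian working-age population = 1,804.24 + 799.52 = 2,603.76 thousand.
Unemployment rate = 66.57 / 1,804.24 = 3.69%.
Labor force participation rate = 1,804.24 / 2,603.76 = 69.29%.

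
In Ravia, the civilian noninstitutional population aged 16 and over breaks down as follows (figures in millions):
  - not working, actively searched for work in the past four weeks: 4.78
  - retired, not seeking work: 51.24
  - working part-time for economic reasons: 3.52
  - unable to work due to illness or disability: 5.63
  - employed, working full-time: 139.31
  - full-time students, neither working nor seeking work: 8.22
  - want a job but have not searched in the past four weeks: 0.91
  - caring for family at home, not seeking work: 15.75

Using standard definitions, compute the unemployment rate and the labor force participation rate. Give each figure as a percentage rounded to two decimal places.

Unemployment rate ≈ 3.24%; labor force participation rate ≈ 64.36%.

Employed = 3.52 + 139.31 = 142.83 million (anyone who worked, including part-time for economic reasons, counts as employed).
Unemployed = 4.78 million.
Labor force = 142.83 + 4.78 = 147.61 million.
Not in labor force = 51.24 + 5.63 + 8.22 + 0.91 + 15.75 = 81.75 million (those not working and not actively searching are outside the labor force — including those who want a job but have given up searching).
Civilian working-age population = 147.61 + 81.75 = 229.36 million.
Unemployment rate = 4.78 / 147.61 = 3.24%.
Labor force participation rate = 147.61 / 229.36 = 64.36%.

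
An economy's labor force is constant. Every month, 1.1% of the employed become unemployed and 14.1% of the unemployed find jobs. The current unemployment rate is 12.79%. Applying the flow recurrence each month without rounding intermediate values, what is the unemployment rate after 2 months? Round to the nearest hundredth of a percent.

Unemployment rate after two months ≈ 11.23%.

With a fixed labor force, u_{t+1} = u_t + s·(1−u_t) − f·u_t = u_t·(1−s−f) + s.
Here 1−s−f = 0.848 and s = 0.011.
u_1 = 0.127900 × 0.848 + 0.011 = 0.119459.
u_2 = 0.119459 × 0.848 + 0.011 = 0.112301.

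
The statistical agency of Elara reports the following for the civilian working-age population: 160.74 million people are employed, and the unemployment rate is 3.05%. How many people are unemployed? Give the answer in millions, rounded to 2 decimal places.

Let U be the number unemployed. The labor force is E + U, and U/(E+U) = 0.0305.
So U = 0.0305 × 160.74 / (1 − 0.0305) = 4.9026 / 0.9695 ≈ 5.06 million.

About 5.06 million are unemployed.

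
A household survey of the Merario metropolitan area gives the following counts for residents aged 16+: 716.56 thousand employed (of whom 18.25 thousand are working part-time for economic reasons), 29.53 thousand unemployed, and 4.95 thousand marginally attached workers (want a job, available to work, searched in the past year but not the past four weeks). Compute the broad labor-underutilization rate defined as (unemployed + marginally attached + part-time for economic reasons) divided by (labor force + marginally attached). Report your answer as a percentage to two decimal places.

Broad underutilization rate ≈ 7.02%.

Labor force = 716.56 + 29.53 = 746.09 thousand.
Numerator = 29.53 + 4.95 + 18.25 = 52.73 thousand.
Denominator = 746.09 + 4.95 = 751.04 thousand.
Broad rate = 52.73 / 751.04 = 7.02%.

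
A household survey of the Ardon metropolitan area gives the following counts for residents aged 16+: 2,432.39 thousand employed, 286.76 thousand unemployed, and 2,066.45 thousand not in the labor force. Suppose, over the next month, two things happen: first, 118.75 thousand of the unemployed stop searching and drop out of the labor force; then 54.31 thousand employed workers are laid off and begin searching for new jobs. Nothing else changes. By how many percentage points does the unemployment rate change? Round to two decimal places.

The unemployment rate changes by −2.00 percentage points.

Initially, labor force = 2,432.39 + 286.76 = 2,719.15 thousand, so u = 286.76/2,719.15 = 10.55%.
After the first change, unemployed and labor force both fall by 118.75 → E = 2,432.39, U = 168.01, labor force = 2,600.40 thousand.
After the second change, employed falls and unemployed rises by 54.31; labor force unchanged → E = 2,378.08, U = 222.32, labor force = 2,600.40 thousand.
New unemployment rate = 222.32 / 2,600.40 = 8.55%.
Change = 8.55% − 10.55% = −2.00 percentage points.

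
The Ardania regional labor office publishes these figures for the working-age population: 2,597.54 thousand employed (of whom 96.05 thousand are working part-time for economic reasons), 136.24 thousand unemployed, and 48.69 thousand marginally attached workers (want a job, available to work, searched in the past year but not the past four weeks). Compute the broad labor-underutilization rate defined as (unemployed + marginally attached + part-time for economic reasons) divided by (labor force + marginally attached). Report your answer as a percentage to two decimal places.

Labor force = 2,597.54 + 136.24 = 2,733.78 thousand.
Numerator = 136.24 + 48.69 + 96.05 = 280.98 thousand.
Denominator = 2,733.78 + 48.69 = 2,782.47 thousand.
Broad rate = 280.98 / 2,782.47 = 10.10%.

Broad underutilization rate ≈ 10.10%.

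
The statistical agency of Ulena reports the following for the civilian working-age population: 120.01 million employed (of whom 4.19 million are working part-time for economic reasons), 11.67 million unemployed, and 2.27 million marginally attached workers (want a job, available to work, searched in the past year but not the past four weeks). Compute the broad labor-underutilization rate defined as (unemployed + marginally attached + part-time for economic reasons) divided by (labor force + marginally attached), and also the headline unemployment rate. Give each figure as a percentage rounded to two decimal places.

Labor force = 120.01 + 11.67 = 131.68 million.
Numerator = 11.67 + 2.27 + 4.19 = 18.13 million.
Denominator = 131.68 + 2.27 = 133.95 million.
Broad rate = 18.13 / 133.95 = 13.53%.
Headline unemployment rate = 11.67 / 131.68 = 8.86%.

Broad underutilization rate ≈ 13.53%; headline unemployment rate ≈ 8.86%.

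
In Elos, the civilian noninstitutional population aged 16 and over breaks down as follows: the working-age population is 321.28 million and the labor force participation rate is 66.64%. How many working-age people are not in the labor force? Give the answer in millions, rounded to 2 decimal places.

Share not in the labor force = 1 − 0.6664 = 0.3336.
Not in labor force = 0.3336 × 321.28 ≈ 107.18 million.

About 107.18 million are not in the labor force.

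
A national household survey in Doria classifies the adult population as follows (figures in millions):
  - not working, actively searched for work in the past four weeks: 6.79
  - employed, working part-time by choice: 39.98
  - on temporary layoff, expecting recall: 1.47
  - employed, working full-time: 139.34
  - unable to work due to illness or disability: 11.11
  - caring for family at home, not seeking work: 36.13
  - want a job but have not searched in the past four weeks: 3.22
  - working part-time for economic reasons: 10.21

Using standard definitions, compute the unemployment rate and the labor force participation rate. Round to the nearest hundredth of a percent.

Employed = 39.98 + 139.34 + 10.21 = 189.53 million (anyone who worked, including part-time for economic reasons, counts as employed).
Unemployed = 6.79 + 1.47 = 8.26 million (jobless and actively searching, or on temporary layoff).
Labor force = 189.53 + 8.26 = 197.79 million.
Not in labor force = 11.11 + 36.13 + 3.22 = 50.46 million (those not working and not actively searching are outside the labor force — including those who want a job but have given up searching).
Civilian working-age population = 197.79 + 50.46 = 248.25 million.
Unemployment rate = 8.26 / 197.79 = 4.18%.
Labor force participation rate = 197.79 / 248.25 = 79.67%.

Unemployment rate ≈ 4.18%; labor force participation rate ≈ 79.67%.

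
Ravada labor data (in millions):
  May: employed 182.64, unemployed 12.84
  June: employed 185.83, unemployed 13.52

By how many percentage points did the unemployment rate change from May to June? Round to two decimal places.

The unemployment rate changed by +0.21 percentage points.

May: labor force = 182.64 + 12.84 = 195.48; u = 12.84/195.48 = 6.57%.
June: labor force = 185.83 + 13.52 = 199.35; u = 13.52/199.35 = 6.78%.
Change = 6.78% − 6.57% = +0.21 pp.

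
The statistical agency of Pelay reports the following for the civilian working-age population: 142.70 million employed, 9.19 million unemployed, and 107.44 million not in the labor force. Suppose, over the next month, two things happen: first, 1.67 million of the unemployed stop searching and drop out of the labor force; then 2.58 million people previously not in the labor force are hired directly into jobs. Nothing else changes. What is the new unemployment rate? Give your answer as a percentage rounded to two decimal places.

New unemployment rate ≈ 4.92%.

Initially, labor force = 142.70 + 9.19 = 151.89 million, so u = 9.19/151.89 = 6.05%.
After the first change, unemployed and labor force both fall by 1.67 → E = 142.70, U = 7.52, labor force = 150.22 million.
After the second change, employed and labor force both rise by 2.58; unemployed unchanged → E = 145.28, U = 7.52, labor force = 152.80 million.
New unemployment rate = 7.52 / 152.80 = 4.92%.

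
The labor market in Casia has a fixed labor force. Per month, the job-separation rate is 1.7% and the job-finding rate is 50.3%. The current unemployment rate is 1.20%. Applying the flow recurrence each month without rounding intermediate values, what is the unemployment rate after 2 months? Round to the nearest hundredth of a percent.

With a fixed labor force, u_{t+1} = u_t + s·(1−u_t) − f·u_t = u_t·(1−s−f) + s.
Here 1−s−f = 0.480 and s = 0.017.
u_1 = 0.012000 × 0.480 + 0.017 = 0.022760.
u_2 = 0.022760 × 0.480 + 0.017 = 0.027925.

Unemployment rate after two months ≈ 2.79%.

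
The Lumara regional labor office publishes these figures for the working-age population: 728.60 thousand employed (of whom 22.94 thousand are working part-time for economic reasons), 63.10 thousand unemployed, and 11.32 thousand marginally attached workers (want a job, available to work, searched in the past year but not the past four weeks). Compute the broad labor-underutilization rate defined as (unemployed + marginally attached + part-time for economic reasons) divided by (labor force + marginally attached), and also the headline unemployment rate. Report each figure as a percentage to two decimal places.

Broad underutilization rate ≈ 12.12%; headline unemployment rate ≈ 7.97%.

Labor force = 728.60 + 63.10 = 791.70 thousand.
Numerator = 63.10 + 11.32 + 22.94 = 97.36 thousand.
Denominator = 791.70 + 11.32 = 803.02 thousand.
Broad rate = 97.36 / 803.02 = 12.12%.
Headline unemployment rate = 63.10 / 791.70 = 7.97%.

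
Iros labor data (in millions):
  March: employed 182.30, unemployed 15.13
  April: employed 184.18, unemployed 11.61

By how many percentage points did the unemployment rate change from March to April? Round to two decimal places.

The unemployment rate changed by −1.73 percentage points.

March: labor force = 182.30 + 15.13 = 197.43; u = 15.13/197.43 = 7.66%.
April: labor force = 184.18 + 11.61 = 195.79; u = 11.61/195.79 = 5.93%.
Change = 5.93% − 7.66% = −1.73 pp.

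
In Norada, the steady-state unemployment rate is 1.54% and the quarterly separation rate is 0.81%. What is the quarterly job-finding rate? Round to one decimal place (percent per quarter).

Job-finding rate ≈ 51.8% per quarter.

From u* = s/(s+f): f = s·(1−u)/u.
f = 0.81 × (1 − 0.0154) / 0.0154 = 0.7975 / 0.0154 ≈ 51.8% per quarter.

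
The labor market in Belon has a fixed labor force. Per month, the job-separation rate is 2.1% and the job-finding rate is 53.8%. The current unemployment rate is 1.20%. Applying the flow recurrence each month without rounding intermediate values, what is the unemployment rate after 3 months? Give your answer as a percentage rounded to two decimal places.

With a fixed labor force, u_{t+1} = u_t + s·(1−u_t) − f·u_t = u_t·(1−s−f) + s.
Here 1−s−f = 0.441 and s = 0.021.
u_1 = 0.012000 × 0.441 + 0.021 = 0.026292.
u_2 = 0.026292 × 0.441 + 0.021 = 0.032595.
u_3 = 0.032595 × 0.441 + 0.021 = 0.035374.

Unemployment rate after three months ≈ 3.54%.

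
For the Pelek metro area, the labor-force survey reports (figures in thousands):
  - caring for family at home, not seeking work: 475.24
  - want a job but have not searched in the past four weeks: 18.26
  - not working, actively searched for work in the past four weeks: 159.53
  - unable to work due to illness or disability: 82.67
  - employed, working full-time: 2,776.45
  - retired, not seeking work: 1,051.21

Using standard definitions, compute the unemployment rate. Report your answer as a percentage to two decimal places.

Unemployment rate ≈ 5.43%.

Employed = 2,776.45 thousand.
Unemployed = 159.53 thousand.
Labor force = 2,776.45 + 159.53 = 2,935.98 thousand.
Unemployment rate = 159.53 / 2,935.98 = 5.43%.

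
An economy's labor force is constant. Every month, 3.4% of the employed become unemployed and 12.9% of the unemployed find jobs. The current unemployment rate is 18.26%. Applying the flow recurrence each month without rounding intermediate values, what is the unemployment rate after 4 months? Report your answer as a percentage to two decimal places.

With a fixed labor force, u_{t+1} = u_t + s·(1−u_t) − f·u_t = u_t·(1−s−f) + s.
Here 1−s−f = 0.837 and s = 0.034.
u_1 = 0.182600 × 0.837 + 0.034 = 0.186836.
u_2 = 0.186836 × 0.837 + 0.034 = 0.190382.
u_3 = 0.190382 × 0.837 + 0.034 = 0.193350.
u_4 = 0.193350 × 0.837 + 0.034 = 0.195834.

Unemployment rate after four months ≈ 19.58%.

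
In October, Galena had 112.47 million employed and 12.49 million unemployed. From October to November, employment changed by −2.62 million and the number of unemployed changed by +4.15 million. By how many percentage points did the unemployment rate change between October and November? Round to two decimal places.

October: labor force = 112.47 + 12.49 = 124.96; u = 12.49/124.96 = 10.00%.
November: labor force = 109.85 + 16.64 = 126.49; u = 16.64/126.49 = 13.16%.
Change = 13.16% − 10.00% = +3.16 pp.

The unemployment rate changed by +3.16 percentage points.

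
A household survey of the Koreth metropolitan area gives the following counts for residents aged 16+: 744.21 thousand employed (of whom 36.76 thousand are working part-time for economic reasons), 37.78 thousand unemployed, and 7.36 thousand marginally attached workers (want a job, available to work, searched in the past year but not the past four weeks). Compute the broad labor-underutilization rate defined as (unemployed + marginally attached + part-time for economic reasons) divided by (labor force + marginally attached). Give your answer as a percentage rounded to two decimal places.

Broad underutilization rate ≈ 10.38%.

Labor force = 744.21 + 37.78 = 781.99 thousand.
Numerator = 37.78 + 7.36 + 36.76 = 81.90 thousand.
Denominator = 781.99 + 7.36 = 789.35 thousand.
Broad rate = 81.90 / 789.35 = 10.38%.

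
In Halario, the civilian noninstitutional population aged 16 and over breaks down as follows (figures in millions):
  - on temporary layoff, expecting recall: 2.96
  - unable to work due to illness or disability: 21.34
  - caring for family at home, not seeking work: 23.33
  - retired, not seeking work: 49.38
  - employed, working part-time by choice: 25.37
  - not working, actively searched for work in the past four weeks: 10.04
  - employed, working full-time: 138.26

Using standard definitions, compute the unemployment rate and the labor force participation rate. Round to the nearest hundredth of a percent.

Unemployment rate ≈ 7.36%; labor force participation rate ≈ 65.25%.

Employed = 25.37 + 138.26 = 163.63 million.
Unemployed = 2.96 + 10.04 = 13.00 million (jobless and actively searching, or on temporary layoff).
Labor force = 163.63 + 13.00 = 176.63 million.
Not in labor force = 21.34 + 23.33 + 49.38 = 94.05 million (those not working and not actively searching are outside the labor force).
Civilian working-age population = 176.63 + 94.05 = 270.68 million.
Unemployment rate = 13.00 / 176.63 = 7.36%.
Labor force participation rate = 176.63 / 270.68 = 65.25%.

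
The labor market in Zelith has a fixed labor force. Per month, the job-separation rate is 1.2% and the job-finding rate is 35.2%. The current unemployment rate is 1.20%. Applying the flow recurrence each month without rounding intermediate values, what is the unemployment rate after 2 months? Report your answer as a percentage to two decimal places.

With a fixed labor force, u_{t+1} = u_t + s·(1−u_t) − f·u_t = u_t·(1−s−f) + s.
Here 1−s−f = 0.636 and s = 0.012.
u_1 = 0.012000 × 0.636 + 0.012 = 0.019632.
u_2 = 0.019632 × 0.636 + 0.012 = 0.024486.

Unemployment rate after two months ≈ 2.45%.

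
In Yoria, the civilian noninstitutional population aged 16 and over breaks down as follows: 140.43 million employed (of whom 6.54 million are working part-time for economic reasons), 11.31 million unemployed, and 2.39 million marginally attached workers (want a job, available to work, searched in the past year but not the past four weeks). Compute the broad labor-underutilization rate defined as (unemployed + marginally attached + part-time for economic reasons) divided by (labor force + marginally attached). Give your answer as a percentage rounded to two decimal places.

Broad underutilization rate ≈ 13.13%.

Labor force = 140.43 + 11.31 = 151.74 million.
Numerator = 11.31 + 2.39 + 6.54 = 20.24 million.
Denominator = 151.74 + 2.39 = 154.13 million.
Broad rate = 20.24 / 154.13 = 13.13%.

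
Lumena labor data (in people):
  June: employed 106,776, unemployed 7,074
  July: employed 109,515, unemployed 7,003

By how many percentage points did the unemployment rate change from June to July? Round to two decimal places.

June: labor force = 106,776 + 7,074 = 113,850; u = 7,074/113,850 = 6.21%.
July: labor force = 109,515 + 7,003 = 116,518; u = 7,003/116,518 = 6.01%.
Change = 6.01% − 6.21% = −0.20 pp.

The unemployment rate changed by −0.20 percentage points.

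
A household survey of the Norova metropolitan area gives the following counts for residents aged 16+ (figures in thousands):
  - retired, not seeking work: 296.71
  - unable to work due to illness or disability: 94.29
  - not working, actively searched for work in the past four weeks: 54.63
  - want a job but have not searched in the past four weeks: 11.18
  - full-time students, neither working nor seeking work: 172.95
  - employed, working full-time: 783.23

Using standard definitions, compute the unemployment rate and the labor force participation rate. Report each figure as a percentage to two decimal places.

Employed = 783.23 thousand.
Unemployed = 54.63 thousand.
Labor force = 783.23 + 54.63 = 837.86 thousand.
Not in labor force = 296.71 + 94.29 + 11.18 + 172.95 = 575.13 thousand (those not working and not actively searching are outside the labor force — including those who want a job but have given up searching).
Civilian working-age population = 837.86 + 575.13 = 1,412.99 thousand.
Unemployment rate = 54.63 / 837.86 = 6.52%.
Labor force participation rate = 837.86 / 1,412.99 = 59.30%.

Unemployment rate ≈ 6.52%; labor force participation rate ≈ 59.30%.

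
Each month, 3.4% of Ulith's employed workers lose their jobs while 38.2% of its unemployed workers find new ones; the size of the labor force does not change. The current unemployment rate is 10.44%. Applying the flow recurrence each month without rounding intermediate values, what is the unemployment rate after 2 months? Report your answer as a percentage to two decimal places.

Unemployment rate after two months ≈ 8.95%.

With a fixed labor force, u_{t+1} = u_t + s·(1−u_t) − f·u_t = u_t·(1−s−f) + s.
Here 1−s−f = 0.584 and s = 0.034.
u_1 = 0.104400 × 0.584 + 0.034 = 0.094970.
u_2 = 0.094970 × 0.584 + 0.034 = 0.089462.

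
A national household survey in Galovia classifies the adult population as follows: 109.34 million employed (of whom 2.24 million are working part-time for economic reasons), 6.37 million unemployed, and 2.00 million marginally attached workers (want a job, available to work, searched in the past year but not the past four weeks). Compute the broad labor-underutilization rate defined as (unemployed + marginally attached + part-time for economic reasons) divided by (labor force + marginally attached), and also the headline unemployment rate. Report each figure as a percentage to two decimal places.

Labor force = 109.34 + 6.37 = 115.71 million.
Numerator = 6.37 + 2.00 + 2.24 = 10.61 million.
Denominator = 115.71 + 2.00 = 117.71 million.
Broad rate = 10.61 / 117.71 = 9.01%.
Headline unemployment rate = 6.37 / 115.71 = 5.51%.

Broad underutilization rate ≈ 9.01%; headline unemployment rate ≈ 5.51%.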